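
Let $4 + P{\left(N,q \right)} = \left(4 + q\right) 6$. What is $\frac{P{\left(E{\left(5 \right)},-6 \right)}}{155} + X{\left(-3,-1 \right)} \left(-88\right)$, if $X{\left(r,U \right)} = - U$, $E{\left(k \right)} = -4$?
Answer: $- \frac{13656}{155} \approx -88.103$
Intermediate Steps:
$P{\left(N,q \right)} = 20 + 6 q$ ($P{\left(N,q \right)} = -4 + \left(4 + q\right) 6 = -4 + \left(24 + 6 q\right) = 20 + 6 q$)
$\frac{P{\left(E{\left(5 \right)},-6 \right)}}{155} + X{\left(-3,-1 \right)} \left(-88\right) = \frac{20 + 6 \left(-6\right)}{155} + \left(-1\right) \left(-1\right) \left(-88\right) = \left(20 - 36\right) \frac{1}{155} + 1 \left(-88\right) = \left(-16\right) \frac{1}{155} - 88 = - \frac{16}{155} - 88 = - \frac{13656}{155}$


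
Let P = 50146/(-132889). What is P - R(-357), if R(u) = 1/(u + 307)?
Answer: -2374411/6644450 ≈ -0.35735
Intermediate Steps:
P = -50146/132889 (P = 50146*(-1/132889) = -50146/132889 ≈ -0.37735)
R(u) = 1/(307 + u)
P - R(-357) = -50146/132889 - 1/(307 - 357) = -50146/132889 - 1/(-50) = -50146/132889 - 1*(-1/50) = -50146/132889 + 1/50 = -2374411/6644450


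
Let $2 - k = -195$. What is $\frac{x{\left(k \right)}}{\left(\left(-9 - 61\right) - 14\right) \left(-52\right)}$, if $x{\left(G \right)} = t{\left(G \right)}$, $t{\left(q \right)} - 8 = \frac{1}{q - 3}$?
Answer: $\frac{1553}{847392} \approx 0.0018327$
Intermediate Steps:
$k = 197$ ($k = 2 - -195 = 2 + 195 = 197$)
$t{\left(q \right)} = 8 + \frac{1}{-3 + q}$ ($t{\left(q \right)} = 8 + \frac{1}{q - 3} = 8 + \frac{1}{-3 + q}$)
$x{\left(G \right)} = \frac{-23 + 8 G}{-3 + G}$
$\frac{x{\left(k \right)}}{\left(\left(-9 - 61\right) - 14\right) \left(-52\right)} = \frac{\frac{1}{-3 + 197} \left(-23 + 8 \cdot 197\right)}{\left(\left(-9 - 61\right) - 14\right) \left(-52\right)} = \frac{\frac{1}{194} \left(-23 + 1576\right)}{\left(-70 - 14\right) \left(-52\right)} = \frac{\frac{1}{194} \cdot 1553}{\left(-84\right) \left(-52\right)} = \frac{1553}{194 \cdot 4368} = \frac{1553}{194} \cdot \frac{1}{4368} = \frac{1553}{847392}$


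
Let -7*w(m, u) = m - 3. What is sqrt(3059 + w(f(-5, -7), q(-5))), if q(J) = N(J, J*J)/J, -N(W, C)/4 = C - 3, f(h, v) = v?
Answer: sqrt(149961)/7 ≈ 55.321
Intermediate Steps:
N(W, C) = 12 - 4*C (N(W, C) = -4*(C - 3) = -4*(-3 + C) = 12 - 4*C)
q(J) = (12 - 4*J**2)/J (q(J) = (12 - 4*J*J)/J = (12 - 4*J**2)/J)
w(m, u) = 3/7 - m/7 (w(m, u) = -(m - 3)/7 = -(-3 + m)/7 = 3/7 - m/7)
sqrt(3059 + w(f(-5, -7), q(-5))) = sqrt(3059 + (3/7 - 1/7*(-7))) = sqrt(3059 + (3/7 + 1)) = sqrt(3059 + 10/7) = sqrt(21423/7) = sqrt(149961)/7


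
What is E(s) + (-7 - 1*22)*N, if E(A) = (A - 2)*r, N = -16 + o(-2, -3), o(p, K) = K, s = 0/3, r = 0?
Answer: 551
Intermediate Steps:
s = 0 (s = 0*(⅓) = 0)
N = -19 (N = -16 - 3 = -19)
E(A) = 0 (E(A) = (A - 2)*0 = (-2 + A)*0 = 0)
E(s) + (-7 - 1*22)*N = 0 + (-7 - 1*22)*(-19) = 0 + (-7 - 22)*(-19) = 0 - 29*(-19) = 0 + 551 = 551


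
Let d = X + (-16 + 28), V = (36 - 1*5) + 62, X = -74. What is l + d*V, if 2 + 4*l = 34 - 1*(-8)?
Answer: -5756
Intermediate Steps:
V = 93 (V = (36 - 5) + 62 = 31 + 62 = 93)
l = 10 (l = -½ + (34 - 1*(-8))/4 = -½ + (34 + 8)/4 = -½ + (¼)*42 = -½ + 21/2 = 10)
d = -62 (d = -74 + (-16 + 28) = -74 + 12 = -62)
l + d*V = 10 - 62*93 = 10 - 5766 = -5756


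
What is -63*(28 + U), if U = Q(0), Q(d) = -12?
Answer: -1008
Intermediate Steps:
U = -12
-63*(28 + U) = -63*(28 - 12) = -63*16 = -1008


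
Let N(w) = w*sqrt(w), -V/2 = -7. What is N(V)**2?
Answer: 2744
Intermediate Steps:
V = 14 (V = -2*(-7) = 14)
N(w) = w**(3/2)
N(V)**2 = (14**(3/2))**2 = (14*sqrt(14))**2 = 2744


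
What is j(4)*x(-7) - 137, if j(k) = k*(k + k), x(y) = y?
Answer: -361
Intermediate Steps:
j(k) = 2*k² (j(k) = k*(2*k) = 2*k²)
j(4)*x(-7) - 137 = (2*4²)*(-7) - 137 = (2*16)*(-7) - 137 = 32*(-7) - 137 = -224 - 137 = -361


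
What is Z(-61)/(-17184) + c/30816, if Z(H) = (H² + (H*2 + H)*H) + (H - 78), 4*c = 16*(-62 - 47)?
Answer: -4811189/5516064 ≈ -0.87221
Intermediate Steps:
c = -436 (c = (16*(-62 - 47))/4 = (16*(-109))/4 = (¼)*(-1744) = -436)
Z(H) = -78 + H + 4*H² (Z(H) = (H² + (2*H + H)*H) + (-78 + H) = (H² + (3*H)*H) + (-78 + H) = (H² + 3*H²) + (-78 + H) = 4*H² + (-78 + H) = -78 + H + 4*H²)
Z(-61)/(-17184) + c/30816 = (-78 - 61 + 4*(-61)²)/(-17184) - 436/30816 = (-78 - 61 + 4*3721)*(-1/17184) - 436*1/30816 = (-78 - 61 + 14884)*(-1/17184) - 109/7704 = 14745*(-1/17184) - 109/7704 = -4915/5728 - 109/7704 = -4811189/5516064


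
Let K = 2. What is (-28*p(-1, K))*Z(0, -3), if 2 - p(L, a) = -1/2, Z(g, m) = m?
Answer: 210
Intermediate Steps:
p(L, a) = 5/2 (p(L, a) = 2 - (-1)/2 = 2 - 1*(-1/2) = 2 + 1/2 = 5/2)
(-28*p(-1, K))*Z(0, -3) = -28*5/2*(-3) = -70*(-3) = 210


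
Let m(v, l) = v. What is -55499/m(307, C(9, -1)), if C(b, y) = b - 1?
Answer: -55499/307 ≈ -180.78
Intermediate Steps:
C(b, y) = -1 + b
-55499/m(307, C(9, -1)) = -55499/307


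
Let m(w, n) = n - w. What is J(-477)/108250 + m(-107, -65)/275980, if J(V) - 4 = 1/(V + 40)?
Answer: 61723939/326382572375 ≈ 0.00018912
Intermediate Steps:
J(V) = 4 + 1/(40 + V) (J(V) = 4 + 1/(V + 40) = 4 + 1/(40 + V))
J(-477)/108250 + m(-107, -65)/275980 = ((161 + 4*(-477))/(40 - 477))/108250 + (-65 - 1*(-107))/275980 = ((161 - 1908)/(-437))*(1/108250) + (-65 + 107)*(1/275980) = -1/437*(-1747)*(1/108250) + 42*(1/275980) = (1747/437)*(1/108250) + 21/137990 = 1747/47305250 + 21/137990 = 61723939/326382572375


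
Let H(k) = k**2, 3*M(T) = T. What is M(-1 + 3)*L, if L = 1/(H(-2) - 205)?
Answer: -2/603 ≈ -0.0033167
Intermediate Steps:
M(T) = T/3
L = -1/201 (L = 1/((-2)**2 - 205) = 1/(4 - 205) = 1/(-201) = -1/201 ≈ -0.0049751)
M(-1 + 3)*L = ((-1 + 3)/3)*(-1/201) = ((1/3)*2)*(-1/201) = (2/3)*(-1/201) = -2/603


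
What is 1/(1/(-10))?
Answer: -10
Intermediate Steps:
1/(1/(-10)) = 1/(-1/10) = -10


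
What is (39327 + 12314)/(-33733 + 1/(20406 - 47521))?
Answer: -1400245715/914670296 ≈ -1.5309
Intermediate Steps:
(39327 + 12314)/(-33733 + 1/(20406 - 47521)) = 51641/(-33733 + 1/(-27115)) = 51641/(-33733 - 1/27115) = 51641/(-914670296/27115) = 51641*(-27115/914670296) = -1400245715/914670296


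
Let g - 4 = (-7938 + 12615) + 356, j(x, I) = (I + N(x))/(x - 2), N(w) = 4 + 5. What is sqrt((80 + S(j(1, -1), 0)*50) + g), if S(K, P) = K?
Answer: sqrt(4717) ≈ 68.680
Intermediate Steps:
N(w) = 9
j(x, I) = (9 + I)/(-2 + x) (j(x, I) = (I + 9)/(x - 2) = (9 + I)/(-2 + x))
g = 5037 (g = 4 + ((-7938 + 12615) + 356) = 4 + (4677 + 356) = 4 + 5033 = 5037)
sqrt((80 + S(j(1, -1), 0)*50) + g) = sqrt((80 + ((9 - 1)/(-2 + 1))*50) + 5037) = sqrt((80 + (8/(-1))*50) + 5037) = sqrt((80 - 1*8*50) + 5037) = sqrt((80 - 8*50) + 5037) = sqrt((80 - 400) + 5037) = sqrt(-320 + 5037) = sqrt(4717)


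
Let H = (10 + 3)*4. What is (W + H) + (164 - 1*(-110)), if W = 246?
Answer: 572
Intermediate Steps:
H = 52 (H = 13*4 = 52)
(W + H) + (164 - 1*(-110)) = (246 + 52) + (164 - 1*(-110)) = 298 + (164 + 110) = 298 + 274 = 572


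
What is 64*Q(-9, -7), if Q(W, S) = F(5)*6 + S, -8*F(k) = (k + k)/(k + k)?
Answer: -496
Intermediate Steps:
F(k) = -⅛ (F(k) = -(k + k)/(8*(k + k)) = -2*k/(8*(2*k)) = -2*k*1/(2*k)/8 = -⅛*1 = -⅛)
Q(W, S) = -¾ + S (Q(W, S) = -⅛*6 + S = -¾ + S)
64*Q(-9, -7) = 64*(-¾ - 7) = 64*(-31/4) = -496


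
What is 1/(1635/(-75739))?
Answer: -75739/1635 ≈ -46.324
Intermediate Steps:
1/(1635/(-75739)) = 1/(1635*(-1/75739)) = 1/(-1635/75739) = -75739/1635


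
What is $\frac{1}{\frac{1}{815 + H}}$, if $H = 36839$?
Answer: $37654$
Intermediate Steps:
$\frac{1}{\frac{1}{815 + H}} = \frac{1}{\frac{1}{815 + 36839}} = \frac{1}{\frac{1}{37654}} = 37654$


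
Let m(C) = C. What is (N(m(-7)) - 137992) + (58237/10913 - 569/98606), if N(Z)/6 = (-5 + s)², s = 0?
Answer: -148324286265951/1076087278 ≈ -1.3784e+5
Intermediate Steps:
N(Z) = 150 (N(Z) = 6*(-5 + 0)² = 6*(-5)² = 6*25 = 150)
(N(m(-7)) - 137992) + (58237/10913 - 569/98606) = (150 - 137992) + (58237/10913 - 569/98606) = -137842 + (58237*(1/10913) - 569*1/98606) = -137842 + (58237/10913 - 569/98606) = -137842 + 5736308125/1076087278 = -148324286265951/1076087278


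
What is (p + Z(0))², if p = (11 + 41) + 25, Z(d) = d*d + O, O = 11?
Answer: 7744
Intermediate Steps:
Z(d) = 11 + d² (Z(d) = d*d + 11 = d² + 11 = 11 + d²)
p = 77 (p = 52 + 25 = 77)
(p + Z(0))² = (77 + (11 + 0²))² = (77 + (11 + 0))² = (77 + 11)² = 88² = 7744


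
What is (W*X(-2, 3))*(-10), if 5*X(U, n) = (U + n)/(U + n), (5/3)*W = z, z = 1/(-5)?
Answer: 6/25 ≈ 0.24000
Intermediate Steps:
z = -1/5 ≈ -0.20000
W = -3/25 (W = (3/5)*(-1/5) = -3/25 ≈ -0.12000)
X(U, n) = 1/5 (X(U, n) = ((U + n)/(U + n))/5 = (1/5)*1 = 1/5)
(W*X(-2, 3))*(-10) = -3/25*1/5*(-10) = -3/125*(-10) = 6/25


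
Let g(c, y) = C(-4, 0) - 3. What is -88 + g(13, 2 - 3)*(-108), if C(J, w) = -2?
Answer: 452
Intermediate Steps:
g(c, y) = -5 (g(c, y) = -2 - 3 = -5)
-88 + g(13, 2 - 3)*(-108) = -88 - 5*(-108) = -88 + 540 = 452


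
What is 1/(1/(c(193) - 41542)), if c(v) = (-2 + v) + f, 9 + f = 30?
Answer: -41330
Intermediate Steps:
f = 21 (f = -9 + 30 = 21)
c(v) = 19 + v (c(v) = (-2 + v) + 21 = 19 + v)
1/(1/(c(193) - 41542)) = 1/(1/((19 + 193) - 41542)) = 1/(1/(212 - 41542)) = 1/(1/(-41330)) = 1/(-1/41330) = -41330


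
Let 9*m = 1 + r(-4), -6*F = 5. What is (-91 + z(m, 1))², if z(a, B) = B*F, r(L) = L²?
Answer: 303601/36 ≈ 8433.4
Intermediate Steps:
F = -⅚ (F = -⅙*5 = -⅚ ≈ -0.83333)
m = 17/9 (m = (1 + (-4)²)/9 = (1 + 16)/9 = (⅑)*17 = 17/9 ≈ 1.8889)
z(a, B) = -5*B/6 (z(a, B) = B*(-⅚) = -5*B/6)
(-91 + z(m, 1))² = (-91 - ⅚*1)² = (-91 - ⅚)² = (-551/6)² = 303601/36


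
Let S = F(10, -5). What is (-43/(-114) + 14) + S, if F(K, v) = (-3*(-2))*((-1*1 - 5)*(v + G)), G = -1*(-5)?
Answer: 1639/114 ≈ 14.377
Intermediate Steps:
G = 5
F(K, v) = -180 - 36*v (F(K, v) = (-3*(-2))*((-1*1 - 5)*(v + 5)) = 6*((-1 - 5)*(5 + v)) = 6*(-6*(5 + v)) = 6*(-30 - 6*v) = -180 - 36*v)
S = 0 (S = -180 - 36*(-5) = -180 + 180 = 0)
(-43/(-114) + 14) + S = (-43/(-114) + 14) + 0 = (-43*(-1/114) + 14) + 0 = (43/114 + 14) + 0 = 1639/114 + 0 = 1639/114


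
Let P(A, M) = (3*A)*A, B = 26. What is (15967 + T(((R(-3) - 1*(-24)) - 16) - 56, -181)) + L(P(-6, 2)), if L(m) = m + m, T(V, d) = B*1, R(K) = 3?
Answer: 16209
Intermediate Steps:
P(A, M) = 3*A**2
T(V, d) = 26 (T(V, d) = 26*1 = 26)
L(m) = 2*m
(15967 + T(((R(-3) - 1*(-24)) - 16) - 56, -181)) + L(P(-6, 2)) = (15967 + 26) + 2*(3*(-6)**2) = 15993 + 2*(3*36) = 15993 + 2*108 = 15993 + 216 = 16209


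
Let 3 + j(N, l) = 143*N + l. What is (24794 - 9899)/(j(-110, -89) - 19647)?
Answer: -1655/3941 ≈ -0.41994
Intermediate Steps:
j(N, l) = -3 + l + 143*N (j(N, l) = -3 + (143*N + l) = -3 + (l + 143*N) = -3 + l + 143*N)
(24794 - 9899)/(j(-110, -89) - 19647) = (24794 - 9899)/((-3 - 89 + 143*(-110)) - 19647) = 14895/((-3 - 89 - 15730) - 19647) = 14895/(-15822 - 19647) = 14895/(-35469) = 14895*(-1/35469) = -1655/3941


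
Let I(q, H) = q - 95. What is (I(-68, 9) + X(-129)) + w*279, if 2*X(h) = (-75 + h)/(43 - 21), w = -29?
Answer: -90845/11 ≈ -8258.6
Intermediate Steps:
I(q, H) = -95 + q
X(h) = -75/44 + h/44 (X(h) = ((-75 + h)/(43 - 21))/2 = ((-75 + h)/22)/2 = ((-75 + h)*(1/22))/2 = (-75/22 + h/22)/2 = -75/44 + h/44)
(I(-68, 9) + X(-129)) + w*279 = ((-95 - 68) + (-75/44 + (1/44)*(-129))) - 29*279 = (-163 + (-75/44 - 129/44)) - 8091 = (-163 - 51/11) - 8091 = -1844/11 - 8091 = -90845/11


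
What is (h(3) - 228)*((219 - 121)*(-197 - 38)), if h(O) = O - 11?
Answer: 5435080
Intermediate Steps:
h(O) = -11 + O
(h(3) - 228)*((219 - 121)*(-197 - 38)) = ((-11 + 3) - 228)*((219 - 121)*(-197 - 38)) = (-8 - 228)*(98*(-235)) = -236*(-23030) = 5435080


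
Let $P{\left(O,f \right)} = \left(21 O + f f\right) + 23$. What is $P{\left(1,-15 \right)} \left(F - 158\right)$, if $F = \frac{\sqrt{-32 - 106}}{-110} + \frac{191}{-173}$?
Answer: $- \frac{7404225}{173} - \frac{269 i \sqrt{138}}{110} \approx -42799.0 - 28.728 i$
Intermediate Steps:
$P{\left(O,f \right)} = 23 + f^{2} + 21 O$ ($P{\left(O,f \right)} = \left(21 O + f^{2}\right) + 23 = \left(f^{2} + 21 O\right) + 23 = 23 + f^{2} + 21 O$)
$F = - \frac{191}{173} - \frac{i \sqrt{138}}{110}$ ($F = \sqrt{-138} \left(- \frac{1}{110}\right) + 191 \left(- \frac{1}{173}\right) = i \sqrt{138} \left(- \frac{1}{110}\right) - \frac{191}{173} = - \frac{i \sqrt{138}}{110} - \frac{191}{173} = - \frac{191}{173} - \frac{i \sqrt{138}}{110} \approx -1.104 - 0.10679 i$)
$P{\left(1,-15 \right)} \left(F - 158\right) = \left(23 + \left(-15\right)^{2} + 21 \cdot 1\right) \left(\left(- \frac{191}{173} - \frac{i \sqrt{138}}{110}\right) - 158\right) = \left(23 + 225 + 21\right) \left(- \frac{27525}{173} - \frac{i \sqrt{138}}{110}\right) = 269 \left(- \frac{27525}{173} - \frac{i \sqrt{138}}{110}\right) = - \frac{7404225}{173} - \frac{269 i \sqrt{138}}{110}$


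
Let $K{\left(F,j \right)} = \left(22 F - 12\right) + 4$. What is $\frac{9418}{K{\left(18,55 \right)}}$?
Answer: $\frac{4709}{194} \approx 24.273$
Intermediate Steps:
$K{\left(F,j \right)} = -8 + 22 F$ ($K{\left(F,j \right)} = \left(-12 + 22 F\right) + 4 = -8 + 22 F$)
$\frac{9418}{K{\left(18,55 \right)}} = \frac{9418}{-8 + 22 \cdot 18} = \frac{9418}{-8 + 396} = \frac{9418}{388} = 9418 \cdot \frac{1}{388} = \frac{4709}{194}$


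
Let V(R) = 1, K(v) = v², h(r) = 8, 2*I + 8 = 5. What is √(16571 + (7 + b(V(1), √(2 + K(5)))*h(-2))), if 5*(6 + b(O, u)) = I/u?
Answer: √(3719250 - 60*√3)/15 ≈ 128.57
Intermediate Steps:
I = -3/2 (I = -4 + (½)*5 = -4 + 5/2 = -3/2 ≈ -1.5000)
b(O, u) = -6 - 3/(10*u) (b(O, u) = -6 + (-3/(2*u))/5 = -6 - 3/(10*u))
√(16571 + (7 + b(V(1), √(2 + K(5)))*h(-2))) = √(16571 + (7 + (-6 - 3/(10*√(2 + 5²)))*8)) = √(16571 + (7 + (-6 - 3/(10*√(2 + 25)))*8)) = √(16571 + (7 + (-6 - 3*√3/9/10)*8)) = √(16571 + (7 + (-6 - √3/30)*8)) = √(16571 + (7 + (-48 - 4*√3/15))) = √(16571 + (-41 - 4*√3/15)) = √(16530 - 4*√3/15)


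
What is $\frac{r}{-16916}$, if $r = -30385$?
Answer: $\frac{30385}{16916} \approx 1.7962$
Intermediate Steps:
$\frac{r}{-16916} = - \frac{30385}{-16916} = \left(-30385\right) \left(- \frac{1}{16916}\right) = \frac{30385}{16916}$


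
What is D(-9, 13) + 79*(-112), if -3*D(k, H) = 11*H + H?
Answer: -8900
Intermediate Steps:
D(k, H) = -4*H (D(k, H) = -(11*H + H)/3 = -4*H)
D(-9, 13) + 79*(-112) = -4*13 + 79*(-112) = -52 - 8848 = -8900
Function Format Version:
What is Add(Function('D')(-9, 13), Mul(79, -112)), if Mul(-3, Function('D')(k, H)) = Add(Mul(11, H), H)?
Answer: -8900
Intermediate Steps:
Function('D')(k, H) = Mul(-4, H) (Function('D')(k, H) = Mul(Rational(-1, 3), Add(Mul(11, H), H)) = Mul(Rational(-1, 3), Mul(12, H)) = Mul(-4, H))
Add(Function('D')(-9, 13), Mul(79, -112)) = Add(Mul(-4, 13), Mul(79, -112)) = Add(-52, -8848) = -8900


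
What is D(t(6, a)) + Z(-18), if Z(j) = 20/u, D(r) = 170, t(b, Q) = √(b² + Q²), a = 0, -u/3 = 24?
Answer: 3055/18 ≈ 169.72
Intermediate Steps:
u = -72 (u = -3*24 = -72)
t(b, Q) = √(Q² + b²)
Z(j) = -5/18 (Z(j) = 20/(-72) = 20*(-1/72) = -5/18)
D(t(6, a)) + Z(-18) = 170 - 5/18 = 3055/18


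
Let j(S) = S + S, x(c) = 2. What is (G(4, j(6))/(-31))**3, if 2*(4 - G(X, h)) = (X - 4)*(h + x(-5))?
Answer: -64/29791 ≈ -0.0021483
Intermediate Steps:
j(S) = 2*S
G(X, h) = 4 - (-4 + X)*(2 + h)/2 (G(X, h) = 4 - (X - 4)*(h + 2)/2 = 4 - (-4 + X)*(2 + h)/2)
(G(4, j(6))/(-31))**3 = ((8 - 1*4 + 2*(2*6) - 1/2*4*2*6)/(-31))**3 = ((8 - 4 + 2*12 - 1/2*4*12)*(-1/31))**3 = ((8 - 4 + 24 - 24)*(-1/31))**3 = (4*(-1/31))**3 = (-4/31)**3 = -64/29791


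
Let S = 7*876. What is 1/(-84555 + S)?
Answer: -1/78423 ≈ -1.2751e-5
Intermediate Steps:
S = 6132
1/(-84555 + S) = 1/(-84555 + 6132) = 1/(-78423) = -1/78423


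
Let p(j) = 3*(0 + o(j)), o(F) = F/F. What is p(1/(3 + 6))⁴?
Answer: 81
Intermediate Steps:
o(F) = 1
p(j) = 3 (p(j) = 3*(0 + 1) = 3*1 = 3)
p(1/(3 + 6))⁴ = 3⁴ = 81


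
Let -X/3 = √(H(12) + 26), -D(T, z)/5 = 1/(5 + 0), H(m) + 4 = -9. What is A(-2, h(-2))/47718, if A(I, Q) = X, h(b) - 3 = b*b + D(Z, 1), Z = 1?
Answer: -√13/15906 ≈ -0.00022668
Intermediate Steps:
H(m) = -13 (H(m) = -4 - 9 = -13)
D(T, z) = -1 (D(T, z) = -5/(5 + 0) = -5/5 = -5*⅕ = -1)
h(b) = 2 + b² (h(b) = 3 + (b*b - 1) = 3 + (b² - 1) = 3 + (-1 + b²) = 2 + b²)
X = -3*√13 (X = -3*√(-13 + 26) = -3*√13 ≈ -10.817)
A(I, Q) = -3*√13
A(-2, h(-2))/47718 = -3*√13/47718 = -3*√13*(1/47718) = -√13/15906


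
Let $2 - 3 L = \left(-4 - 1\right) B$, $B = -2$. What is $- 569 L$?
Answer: $\frac{4552}{3} \approx 1517.3$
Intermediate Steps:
$L = - \frac{8}{3}$ ($L = \frac{2}{3} - \frac{\left(-4 - 1\right) \left(-2\right)}{3} = \frac{2}{3} - \frac{\left(-5\right) \left(-2\right)}{3} = \frac{2}{3} - \frac{10}{3} = - \frac{8}{3} \approx -2.6667$)
$- 569 L = \left(-569\right) \left(- \frac{8}{3}\right) = \frac{4552}{3}$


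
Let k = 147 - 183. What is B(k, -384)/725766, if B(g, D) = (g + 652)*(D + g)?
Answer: -43120/120961 ≈ -0.35648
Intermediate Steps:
k = -36
B(g, D) = (652 + g)*(D + g)
B(k, -384)/725766 = ((-36)² + 652*(-384) + 652*(-36) - 384*(-36))/725766 = (1296 - 250368 - 23472 + 13824)*(1/725766) = -258720*1/725766 = -43120/120961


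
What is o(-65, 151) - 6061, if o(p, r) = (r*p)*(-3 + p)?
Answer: 661359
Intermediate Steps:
o(p, r) = p*r*(-3 + p) (o(p, r) = (p*r)*(-3 + p) = p*r*(-3 + p))
o(-65, 151) - 6061 = -65*151*(-3 - 65) - 6061 = -65*151*(-68) - 6061 = 667420 - 6061 = 661359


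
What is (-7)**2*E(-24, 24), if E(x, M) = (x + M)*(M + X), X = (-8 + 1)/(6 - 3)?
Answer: 0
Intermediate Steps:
X = -7/3 ≈ -2.3333
E(x, M) = (-7/3 + M)*(M + x) (E(x, M) = (x + M)*(M - 7/3) = (M + x)*(-7/3 + M) = (-7/3 + M)*(M + x))
(-7)**2*E(-24, 24) = (-7)**2*(24**2 - 7/3*24 - 7/3*(-24) + 24*(-24)) = 49*(576 - 56 + 56 - 576) = 49*0 = 0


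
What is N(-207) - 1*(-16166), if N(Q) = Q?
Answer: 15959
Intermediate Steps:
N(-207) - 1*(-16166) = -207 - 1*(-16166) = -207 + 16166 = 15959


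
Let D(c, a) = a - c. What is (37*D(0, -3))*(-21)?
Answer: 2331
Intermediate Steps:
(37*D(0, -3))*(-21) = (37*(-3 - 1*0))*(-21) = (37*(-3 + 0))*(-21) = (37*(-3))*(-21) = -111*(-21) = 2331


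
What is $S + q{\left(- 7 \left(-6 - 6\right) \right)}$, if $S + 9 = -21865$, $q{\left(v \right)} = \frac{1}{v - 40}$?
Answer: $- \frac{962455}{44} \approx -21874.0$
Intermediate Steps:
$q{\left(v \right)} = \frac{1}{-40 + v}$
$S = -21874$ ($S = -9 - 21865 = -21874$)
$S + q{\left(- 7 \left(-6 - 6\right) \right)} = -21874 + \frac{1}{-40 - 7 \left(-6 - 6\right)} = -21874 + \frac{1}{-40 - -84} = -21874 + \frac{1}{-40 + 84} = -21874 + \frac{1}{44} = - \frac{962455}{44}$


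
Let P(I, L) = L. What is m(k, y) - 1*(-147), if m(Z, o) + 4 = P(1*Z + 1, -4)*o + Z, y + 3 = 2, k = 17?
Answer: 164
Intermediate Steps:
y = -1 (y = -3 + 2 = -1)
m(Z, o) = -4 + Z - 4*o (m(Z, o) = -4 + (-4*o + Z) = -4 + (Z - 4*o) = -4 + Z - 4*o)
m(k, y) - 1*(-147) = (-4 + 17 - 4*(-1)) - 1*(-147) = (-4 + 17 + 4) + 147 = 17 + 147 = 164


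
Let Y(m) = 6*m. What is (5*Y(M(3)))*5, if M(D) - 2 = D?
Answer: 750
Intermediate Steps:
M(D) = 2 + D
(5*Y(M(3)))*5 = (5*(6*(2 + 3)))*5 = (5*(6*5))*5 = (5*30)*5 = 150*5 = 750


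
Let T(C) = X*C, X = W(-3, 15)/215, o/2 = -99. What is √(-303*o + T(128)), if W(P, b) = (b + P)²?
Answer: 3*√308576170/215 ≈ 245.11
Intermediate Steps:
o = -198 (o = 2*(-99) = -198)
W(P, b) = (P + b)²
X = 144/215 (X = (-3 + 15)²/215 = 12²*(1/215) = 144*(1/215) = 144/215 ≈ 0.66977)
T(C) = 144*C/215
√(-303*o + T(128)) = √(-303*(-198) + (144/215)*128) = √(59994 + 18432/215) = √(12917142/215) = 3*√308576170/215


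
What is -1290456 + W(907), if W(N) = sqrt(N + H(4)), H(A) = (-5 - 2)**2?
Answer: -1290456 + 2*sqrt(239) ≈ -1.2904e+6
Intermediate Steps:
H(A) = 49 (H(A) = (-7)**2 = 49)
W(N) = sqrt(49 + N) (W(N) = sqrt(N + 49) = sqrt(49 + N))
-1290456 + W(907) = -1290456 + sqrt(49 + 907) = -1290456 + sqrt(956) = -1290456 + 2*sqrt(239)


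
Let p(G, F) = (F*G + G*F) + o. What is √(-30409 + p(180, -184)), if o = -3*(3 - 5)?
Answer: I*√96643 ≈ 310.87*I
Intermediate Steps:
o = 6 (o = -3*(-2) = 6)
p(G, F) = 6 + 2*F*G (p(G, F) = (F*G + G*F) + 6 = (F*G + F*G) + 6 = 2*F*G + 6 = 6 + 2*F*G)
√(-30409 + p(180, -184)) = √(-30409 + (6 + 2*(-184)*180)) = √(-30409 + (6 - 66240)) = √(-30409 - 66234) = √(-96643) = I*√96643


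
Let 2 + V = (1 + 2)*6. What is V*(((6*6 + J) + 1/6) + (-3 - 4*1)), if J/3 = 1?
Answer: 1544/3 ≈ 514.67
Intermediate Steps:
J = 3 (J = 3*1 = 3)
V = 16 (V = -2 + (1 + 2)*6 = -2 + 3*6 = -2 + 18 = 16)
V*(((6*6 + J) + 1/6) + (-3 - 4*1)) = 16*(((6*6 + 3) + 1/6) + (-3 - 4*1)) = 16*(((36 + 3) + 1*(⅙)) + (-3 - 4)) = 16*((39 + ⅙) - 7) = 16*(235/6 - 7) = 16*(193/6) = 1544/3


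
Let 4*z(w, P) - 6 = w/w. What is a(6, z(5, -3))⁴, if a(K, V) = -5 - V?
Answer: 531441/256 ≈ 2075.9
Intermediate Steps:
z(w, P) = 7/4 (z(w, P) = 3/2 + (w/w)/4 = 3/2 + (¼)*1 = 3/2 + ¼ = 7/4)
a(6, z(5, -3))⁴ = (-5 - 1*7/4)⁴ = (-5 - 7/4)⁴ = (-27/4)⁴ = 531441/256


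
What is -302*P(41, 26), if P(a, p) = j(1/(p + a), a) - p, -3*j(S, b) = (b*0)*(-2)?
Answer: 7852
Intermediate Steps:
j(S, b) = 0 (j(S, b) = -b*0*(-2)/3 = -0*(-2) = -⅓*0 = 0)
P(a, p) = -p (P(a, p) = 0 - p = -p)
-302*P(41, 26) = -(-302)*26 = -302*(-26) = 7852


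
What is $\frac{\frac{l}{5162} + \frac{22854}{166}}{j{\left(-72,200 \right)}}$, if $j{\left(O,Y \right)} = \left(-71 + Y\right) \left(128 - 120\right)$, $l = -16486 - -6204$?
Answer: $\frac{3633298}{27634767} \approx 0.13148$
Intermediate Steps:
$l = -10282$ ($l = -16486 + 6204 = -10282$)
$j{\left(O,Y \right)} = -568 + 8 Y$ ($j{\left(O,Y \right)} = \left(-71 + Y\right) 8 = -568 + 8 Y$)
$\frac{\frac{l}{5162} + \frac{22854}{166}}{j{\left(-72,200 \right)}} = \frac{- \frac{10282}{5162} + \frac{22854}{166}}{-568 + 8 \cdot 200} = \frac{\left(-10282\right) \frac{1}{5162} + 22854 \cdot \frac{1}{166}}{-568 + 1600} = \frac{- \frac{5141}{2581} + \frac{11427}{83}}{1032} = \frac{29066384}{214223} \cdot \frac{1}{1032} = \frac{3633298}{27634767}$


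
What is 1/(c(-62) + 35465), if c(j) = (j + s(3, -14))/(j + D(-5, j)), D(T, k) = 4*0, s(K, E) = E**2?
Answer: 31/1099348 ≈ 2.8199e-5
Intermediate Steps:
D(T, k) = 0
c(j) = (196 + j)/j (c(j) = (j + (-14)**2)/(j + 0) = (j + 196)/j = (196 + j)/j)
1/(c(-62) + 35465) = 1/((196 - 62)/(-62) + 35465) = 1/(-1/62*134 + 35465) = 1/(-67/31 + 35465) = 1/(1099348/31) = 31/1099348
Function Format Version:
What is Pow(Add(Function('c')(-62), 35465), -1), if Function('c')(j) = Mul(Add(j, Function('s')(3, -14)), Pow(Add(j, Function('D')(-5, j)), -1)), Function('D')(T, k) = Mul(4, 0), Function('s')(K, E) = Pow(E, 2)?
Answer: Rational(31, 1099348) ≈ 2.8199e-5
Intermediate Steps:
Function('D')(T, k) = 0
Function('c')(j) = Mul(Pow(j, -1), Add(196, j)) (Function('c')(j) = Mul(Add(j, Pow(-14, 2)), Pow(Add(j, 0), -1)) = Mul(Add(j, 196), Pow(j, -1)) = Mul(Add(196, j), Pow(j, -1)) = Mul(Pow(j, -1), Add(196, j)))
Pow(Add(Function('c')(-62), 35465), -1) = Pow(Add(Mul(Pow(-62, -1), Add(196, -62)), 35465), -1) = Pow(Add(Mul(Rational(-1, 62), 134), 35465), -1) = Pow(Add(Rational(-67, 31), 35465), -1) = Pow(Rational(1099348, 31), -1) = Rational(31, 1099348)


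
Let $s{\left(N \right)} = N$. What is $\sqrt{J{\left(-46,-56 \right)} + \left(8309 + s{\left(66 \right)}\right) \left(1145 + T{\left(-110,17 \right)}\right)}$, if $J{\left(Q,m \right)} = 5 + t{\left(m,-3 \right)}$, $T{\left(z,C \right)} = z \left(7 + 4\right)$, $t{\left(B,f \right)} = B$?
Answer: $i \sqrt{544426} \approx 737.85 i$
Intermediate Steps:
$T{\left(z,C \right)} = 11 z$ ($T{\left(z,C \right)} = z 11 = 11 z$)
$J{\left(Q,m \right)} = 5 + m$
$\sqrt{J{\left(-46,-56 \right)} + \left(8309 + s{\left(66 \right)}\right) \left(1145 + T{\left(-110,17 \right)}\right)} = \sqrt{\left(5 - 56\right) + \left(8309 + 66\right) \left(1145 + 11 \left(-110\right)\right)} = \sqrt{-51 + 8375 \left(1145 - 1210\right)} = \sqrt{-51 + 8375 \left(-65\right)} = \sqrt{-51 - 544375} = \sqrt{-544426} = i \sqrt{544426}$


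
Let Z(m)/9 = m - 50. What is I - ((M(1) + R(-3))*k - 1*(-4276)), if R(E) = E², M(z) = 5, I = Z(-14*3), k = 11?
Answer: -5258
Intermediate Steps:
Z(m) = -450 + 9*m (Z(m) = 9*(m - 50) = 9*(-50 + m) = -450 + 9*m)
I = -828 (I = -450 + 9*(-14*3) = -450 + 9*(-42) = -450 - 378 = -828)
I - ((M(1) + R(-3))*k - 1*(-4276)) = -828 - ((5 + (-3)²)*11 - 1*(-4276)) = -828 - ((5 + 9)*11 + 4276) = -828 - (14*11 + 4276) = -828 - (154 + 4276) = -828 - 1*4430 = -828 - 4430 = -5258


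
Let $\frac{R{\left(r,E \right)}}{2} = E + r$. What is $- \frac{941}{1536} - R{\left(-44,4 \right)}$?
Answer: $\frac{121939}{1536} \approx 79.387$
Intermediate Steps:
$R{\left(r,E \right)} = 2 E + 2 r$ ($R{\left(r,E \right)} = 2 \left(E + r\right) = 2 E + 2 r$)
$- \frac{941}{1536} - R{\left(-44,4 \right)} = - \frac{941}{1536} - \left(2 \cdot 4 + 2 \left(-44\right)\right) = \left(-941\right) \frac{1}{1536} - \left(8 - 88\right) = - \frac{941}{1536} - -80 = - \frac{941}{1536} + 80 = \frac{121939}{1536}$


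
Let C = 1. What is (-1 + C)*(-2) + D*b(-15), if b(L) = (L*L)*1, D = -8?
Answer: -1800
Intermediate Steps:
b(L) = L² (b(L) = L²*1 = L²)
(-1 + C)*(-2) + D*b(-15) = (-1 + 1)*(-2) - 8*(-15)² = 0*(-2) - 8*225 = 0 - 1800 = -1800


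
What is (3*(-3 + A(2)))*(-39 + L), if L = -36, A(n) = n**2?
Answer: -225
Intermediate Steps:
(3*(-3 + A(2)))*(-39 + L) = (3*(-3 + 2**2))*(-39 - 36) = (3*(-3 + 4))*(-75) = (3*1)*(-75) = 3*(-75) = -225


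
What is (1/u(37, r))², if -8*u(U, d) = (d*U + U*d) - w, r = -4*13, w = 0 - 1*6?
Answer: 16/3690241 ≈ 4.3358e-6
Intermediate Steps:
w = -6 (w = 0 - 6 = -6)
r = -52
u(U, d) = -¾ - U*d/4 (u(U, d) = -((d*U + U*d) - 1*(-6))/8 = -((U*d + U*d) + 6)/8 = -(2*U*d + 6)/8 = -(6 + 2*U*d)/8 = -¾ - U*d/4)
(1/u(37, r))² = (1/(-¾ - ¼*37*(-52)))² = (1/(-¾ + 481))² = (1/(1921/4))² = (4/1921)² = 16/3690241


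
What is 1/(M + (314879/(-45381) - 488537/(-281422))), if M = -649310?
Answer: -12771211782/8292541965750761 ≈ -1.5401e-6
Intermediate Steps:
1/(M + (314879/(-45381) - 488537/(-281422))) = 1/(-649310 + (314879/(-45381) - 488537/(-281422))) = 1/(-649310 + (314879*(-1/45381) - 488537*(-1/281422))) = 1/(-649310 + (-314879/45381 + 488537/281422)) = 1/(-649310 - 66443580341/12771211782) = 1/(-8292541965750761/12771211782) = -12771211782/8292541965750761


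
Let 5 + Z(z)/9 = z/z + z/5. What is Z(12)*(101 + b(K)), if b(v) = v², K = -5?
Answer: -9072/5 ≈ -1814.4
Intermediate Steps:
Z(z) = -36 + 9*z/5 (Z(z) = -45 + 9*(z/z + z/5) = -45 + 9*(1 + z*(⅕)) = -45 + 9*(1 + z/5) = -45 + (9 + 9*z/5) = -36 + 9*z/5)
Z(12)*(101 + b(K)) = (-36 + (9/5)*12)*(101 + (-5)²) = (-36 + 108/5)*(101 + 25) = -72/5*126 = -9072/5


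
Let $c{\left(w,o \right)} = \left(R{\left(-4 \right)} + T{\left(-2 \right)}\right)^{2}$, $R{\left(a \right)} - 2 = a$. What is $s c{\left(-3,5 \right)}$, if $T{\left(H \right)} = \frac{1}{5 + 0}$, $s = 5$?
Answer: $\frac{81}{5} \approx 16.2$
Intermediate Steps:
$R{\left(a \right)} = 2 + a$
$T{\left(H \right)} = \frac{1}{5}$
$c{\left(w,o \right)} = \frac{81}{25}$ ($c{\left(w,o \right)} = \left(\left(2 - 4\right) + \frac{1}{5}\right)^{2} = \left(-2 + \frac{1}{5}\right)^{2} = \left(- \frac{9}{5}\right)^{2} = \frac{81}{25}$)
$s c{\left(-3,5 \right)} = 5 \cdot \frac{81}{25} = \frac{81}{5}$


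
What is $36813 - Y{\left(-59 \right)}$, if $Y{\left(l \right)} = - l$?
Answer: $36754$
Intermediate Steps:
$36813 - Y{\left(-59 \right)} = 36813 - \left(-1\right) \left(-59\right) = 36813 - 59 = 36754$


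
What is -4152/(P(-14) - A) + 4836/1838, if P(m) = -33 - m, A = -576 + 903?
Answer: 13446/919 ≈ 14.631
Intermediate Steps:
A = 327
-4152/(P(-14) - A) + 4836/1838 = -4152/((-33 - 1*(-14)) - 1*327) + 4836/1838 = -4152/((-33 + 14) - 327) + 4836*(1/1838) = -4152/(-19 - 327) + 2418/919 = -4152/(-346) + 2418/919 = -4152*(-1/346) + 2418/919 = 12 + 2418/919 = 13446/919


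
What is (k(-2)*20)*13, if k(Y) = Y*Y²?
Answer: -2080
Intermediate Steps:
k(Y) = Y³
(k(-2)*20)*13 = ((-2)³*20)*13 = -8*20*13 = -160*13 = -2080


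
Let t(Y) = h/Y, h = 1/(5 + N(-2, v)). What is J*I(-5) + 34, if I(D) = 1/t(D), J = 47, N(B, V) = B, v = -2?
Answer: -671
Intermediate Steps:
h = ⅓ (h = 1/(5 - 2) = 1/3 = ⅓ ≈ 0.33333)
t(Y) = 1/(3*Y)
I(D) = 3*D (I(D) = 1/(1/(3*D)) = 3*D)
J*I(-5) + 34 = 47*(3*(-5)) + 34 = 47*(-15) + 34 = -705 + 34 = -671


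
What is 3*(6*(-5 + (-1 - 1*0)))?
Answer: -108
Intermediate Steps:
3*(6*(-5 + (-1 - 1*0))) = 3*(6*(-5 + (-1 + 0))) = 3*(6*(-5 - 1)) = 3*(6*(-6)) = 3*(-36) = -108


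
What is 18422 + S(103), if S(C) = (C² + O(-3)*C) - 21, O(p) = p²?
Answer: 29937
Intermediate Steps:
S(C) = -21 + C² + 9*C (S(C) = (C² + (-3)²*C) - 21 = (C² + 9*C) - 21 = -21 + C² + 9*C)
18422 + S(103) = 18422 + (-21 + 103² + 9*103) = 18422 + (-21 + 10609 + 927) = 18422 + 11515 = 29937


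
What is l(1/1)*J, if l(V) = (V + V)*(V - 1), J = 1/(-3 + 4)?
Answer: 0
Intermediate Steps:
J = 1 (J = 1/1 = 1)
l(V) = 2*V*(-1 + V) (l(V) = (2*V)*(-1 + V) = 2*V*(-1 + V))
l(1/1)*J = (2*(-1 + 1/1)/1)*1 = (2*1*(-1 + 1))*1 = (2*1*0)*1 = 0*1 = 0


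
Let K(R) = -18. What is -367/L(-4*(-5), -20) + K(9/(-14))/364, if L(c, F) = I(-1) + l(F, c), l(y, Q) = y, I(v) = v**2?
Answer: 66623/3458 ≈ 19.266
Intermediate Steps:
L(c, F) = 1 + F (L(c, F) = (-1)**2 + F = 1 + F)
-367/L(-4*(-5), -20) + K(9/(-14))/364 = -367/(1 - 20) - 18/364 = -367/(-19) - 18*1/364 = -367*(-1/19) - 9/182 = 367/19 - 9/182 = 66623/3458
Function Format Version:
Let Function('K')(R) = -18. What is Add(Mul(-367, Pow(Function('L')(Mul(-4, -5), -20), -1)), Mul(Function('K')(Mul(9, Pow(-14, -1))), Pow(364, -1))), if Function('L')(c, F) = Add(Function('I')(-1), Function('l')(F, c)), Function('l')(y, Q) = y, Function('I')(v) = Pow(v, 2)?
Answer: Rational(66623, 3458) ≈ 19.266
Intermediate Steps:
Function('L')(c, F) = Add(1, F) (Function('L')(c, F) = Add(Pow(-1, 2), F) = Add(1, F))
Add(Mul(-367, Pow(Function('L')(Mul(-4, -5), -20), -1)), Mul(Function('K')(Mul(9, Pow(-14, -1))), Pow(364, -1))) = Add(Mul(-367, Pow(Add(1, -20), -1)), Mul(-18, Pow(364, -1))) = Add(Mul(-367, Pow(-19, -1)), Mul(-18, Rational(1, 364))) = Add(Mul(-367, Rational(-1, 19)), Rational(-9, 182)) = Add(Rational(367, 19), Rational(-9, 182)) = Rational(66623, 3458)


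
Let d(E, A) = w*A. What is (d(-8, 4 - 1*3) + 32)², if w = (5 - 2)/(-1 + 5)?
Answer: 17161/16 ≈ 1072.6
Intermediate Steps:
w = ¾ (w = 3/4 = 3*(¼) = ¾ ≈ 0.75000)
d(E, A) = 3*A/4
(d(-8, 4 - 1*3) + 32)² = (3*(4 - 1*3)/4 + 32)² = (3*(4 - 3)/4 + 32)² = ((¾)*1 + 32)² = (¾ + 32)² = (131/4)² = 17161/16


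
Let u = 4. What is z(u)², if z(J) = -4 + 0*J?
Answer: 16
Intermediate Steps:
z(J) = -4 (z(J) = -4 + 0 = -4)
z(u)² = (-4)² = 16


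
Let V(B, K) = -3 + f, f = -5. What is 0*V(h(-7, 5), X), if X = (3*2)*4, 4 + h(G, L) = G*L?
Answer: 0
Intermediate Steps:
h(G, L) = -4 + G*L
X = 24 (X = 6*4 = 24)
V(B, K) = -8 (V(B, K) = -3 - 5 = -8)
0*V(h(-7, 5), X) = 0*(-8) = 0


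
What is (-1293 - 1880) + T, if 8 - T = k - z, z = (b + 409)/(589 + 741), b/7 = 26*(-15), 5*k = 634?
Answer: -876083/266 ≈ -3293.5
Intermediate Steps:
k = 634/5 (k = (1/5)*634 = 634/5 ≈ 126.80)
b = -2730 (b = 7*(26*(-15)) = 7*(-390) = -2730)
z = -2321/1330 (z = (-2730 + 409)/(589 + 741) = -2321/1330 ≈ -1.7451)
T = -32065/266 (T = 8 - (634/5 - 1*(-2321/1330)) = 8 - (634/5 + 2321/1330) = 8 - 1*34193/266 = 8 - 34193/266 = -32065/266 ≈ -120.55)
(-1293 - 1880) + T = (-1293 - 1880) - 32065/266 = -3173 - 32065/266 = -876083/266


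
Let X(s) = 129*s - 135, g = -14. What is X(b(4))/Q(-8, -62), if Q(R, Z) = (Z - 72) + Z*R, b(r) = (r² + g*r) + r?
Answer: -4779/362 ≈ -13.202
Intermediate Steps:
b(r) = r² - 13*r (b(r) = (r² - 14*r) + r = r² - 13*r)
X(s) = -135 + 129*s
Q(R, Z) = -72 + Z + R*Z (Q(R, Z) = (-72 + Z) + R*Z = -72 + Z + R*Z)
X(b(4))/Q(-8, -62) = (-135 + 129*(4*(-13 + 4)))/(-72 - 62 - 8*(-62)) = (-135 + 129*(4*(-9)))/(-72 - 62 + 496) = (-135 + 129*(-36))/362 = (-135 - 4644)*(1/362) = -4779*1/362 = -4779/362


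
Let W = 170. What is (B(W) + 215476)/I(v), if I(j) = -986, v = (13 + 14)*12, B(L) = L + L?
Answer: -107908/493 ≈ -218.88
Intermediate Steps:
B(L) = 2*L
v = 324 (v = 27*12 = 324)
(B(W) + 215476)/I(v) = (2*170 + 215476)/(-986) = (340 + 215476)*(-1/986) = 215816*(-1/986) = -107908/493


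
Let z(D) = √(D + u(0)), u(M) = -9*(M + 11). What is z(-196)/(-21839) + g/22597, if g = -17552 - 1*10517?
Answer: -28069/22597 - I*√295/21839 ≈ -1.2422 - 0.00078646*I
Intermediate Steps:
g = -28069 (g = -17552 - 10517 = -28069)
u(M) = -99 - 9*M (u(M) = -9*(11 + M) = -99 - 9*M)
z(D) = √(-99 + D) (z(D) = √(D + (-99 - 9*0)) = √(D + (-99 + 0)) = √(D - 99) = √(-99 + D))
z(-196)/(-21839) + g/22597 = √(-99 - 196)/(-21839) - 28069/22597 = √(-295)*(-1/21839) - 28069*1/22597 = (I*√295)*(-1/21839) - 28069/22597 = -I*√295/21839 - 28069/22597 = -28069/22597 - I*√295/21839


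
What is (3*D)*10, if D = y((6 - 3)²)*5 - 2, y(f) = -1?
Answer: -210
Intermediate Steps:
D = -7 (D = -1*5 - 2 = -5 - 2 = -7)
(3*D)*10 = (3*(-7))*10 = -21*10 = -210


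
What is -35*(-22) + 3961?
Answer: 4731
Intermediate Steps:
-35*(-22) + 3961 = -7*(-110) + 3961 = 770 + 3961 = 4731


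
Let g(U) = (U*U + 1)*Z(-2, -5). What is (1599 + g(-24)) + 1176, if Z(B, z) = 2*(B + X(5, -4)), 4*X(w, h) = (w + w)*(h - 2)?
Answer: -16843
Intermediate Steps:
X(w, h) = w*(-2 + h)/2 (X(w, h) = ((w + w)*(h - 2))/4 = ((2*w)*(-2 + h))/4 = (2*w*(-2 + h))/4 = w*(-2 + h)/2)
Z(B, z) = -30 + 2*B (Z(B, z) = 2*(B + (½)*5*(-2 - 4)) = 2*(B + (½)*5*(-6)) = 2*(B - 15) = 2*(-15 + B) = -30 + 2*B)
g(U) = -34 - 34*U² (g(U) = (U*U + 1)*(-30 + 2*(-2)) = (U² + 1)*(-30 - 4) = (1 + U²)*(-34) = -34 - 34*U²)
(1599 + g(-24)) + 1176 = (1599 + (-34 - 34*(-24)²)) + 1176 = (1599 + (-34 - 34*576)) + 1176 = (1599 + (-34 - 19584)) + 1176 = (1599 - 19618) + 1176 = -18019 + 1176 = -16843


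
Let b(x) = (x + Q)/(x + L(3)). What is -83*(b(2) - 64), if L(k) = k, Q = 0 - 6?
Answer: 26892/5 ≈ 5378.4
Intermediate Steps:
Q = -6
b(x) = (-6 + x)/(3 + x) (b(x) = (x - 6)/(x + 3) = (-6 + x)/(3 + x))
-83*(b(2) - 64) = -83*((-6 + 2)/(3 + 2) - 64) = -83*(-4/5 - 64) = -83*(-324/5) = 26892/5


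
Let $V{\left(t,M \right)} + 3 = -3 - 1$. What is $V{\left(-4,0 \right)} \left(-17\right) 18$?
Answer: $2142$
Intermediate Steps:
$V{\left(t,M \right)} = -7$ ($V{\left(t,M \right)} = -3 - 4 = -7$)
$V{\left(-4,0 \right)} \left(-17\right) 18 = \left(-7\right) \left(-17\right) 18 = 119 \cdot 18 = 2142$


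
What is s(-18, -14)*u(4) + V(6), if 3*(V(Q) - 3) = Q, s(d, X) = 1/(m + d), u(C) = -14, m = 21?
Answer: 1/3 ≈ 0.33333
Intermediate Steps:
s(d, X) = 1/(21 + d)
V(Q) = 3 + Q/3
s(-18, -14)*u(4) + V(6) = -14/(21 - 18) + (3 + (1/3)*6) = -14/3 + (3 + 2) = (1/3)*(-14) + 5 = -14/3 + 5 = 1/3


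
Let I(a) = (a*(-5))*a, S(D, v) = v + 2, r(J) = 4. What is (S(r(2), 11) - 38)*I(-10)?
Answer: 12500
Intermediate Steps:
S(D, v) = 2 + v
I(a) = -5*a² (I(a) = (-5*a)*a = -5*a²)
(S(r(2), 11) - 38)*I(-10) = ((2 + 11) - 38)*(-5*(-10)²) = (13 - 38)*(-5*100) = -25*(-500) = 12500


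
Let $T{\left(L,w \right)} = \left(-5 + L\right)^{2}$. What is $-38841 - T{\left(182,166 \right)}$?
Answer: $-70170$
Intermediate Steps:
$-38841 - T{\left(182,166 \right)} = -38841 - \left(-5 + 182\right)^{2} = -38841 - 177^{2} = -38841 - 31329 = -70170$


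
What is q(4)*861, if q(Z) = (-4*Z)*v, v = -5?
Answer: 68880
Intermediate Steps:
q(Z) = 20*Z (q(Z) = -4*Z*(-5) = 20*Z)
q(4)*861 = (20*4)*861 = 80*861 = 68880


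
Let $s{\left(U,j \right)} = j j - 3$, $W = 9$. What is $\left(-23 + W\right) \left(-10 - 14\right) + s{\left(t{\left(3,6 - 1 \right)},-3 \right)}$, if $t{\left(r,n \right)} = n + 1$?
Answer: $342$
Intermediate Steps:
$t{\left(r,n \right)} = 1 + n$
$s{\left(U,j \right)} = -3 + j^{2}$ ($s{\left(U,j \right)} = j^{2} - 3 = -3 + j^{2}$)
$\left(-23 + W\right) \left(-10 - 14\right) + s{\left(t{\left(3,6 - 1 \right)},-3 \right)} = \left(-23 + 9\right) \left(-10 - 14\right) - \left(3 - \left(-3\right)^{2}\right) = \left(-14\right) \left(-24\right) + \left(-3 + 9\right) = 336 + 6 = 342$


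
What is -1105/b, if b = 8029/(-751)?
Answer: 829855/8029 ≈ 103.36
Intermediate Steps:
b = -8029/751 (b = 8029*(-1/751) = -8029/751 ≈ -10.691)
-1105/b = -1105/(-8029/751) = -1105*(-751/8029) = 829855/8029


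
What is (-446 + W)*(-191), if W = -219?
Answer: 127015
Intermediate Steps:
(-446 + W)*(-191) = (-446 - 219)*(-191) = -665*(-191) = 127015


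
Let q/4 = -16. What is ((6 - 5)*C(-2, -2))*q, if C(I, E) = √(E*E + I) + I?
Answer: 128 - 64*√2 ≈ 37.490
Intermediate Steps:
q = -64 (q = 4*(-16) = -64)
C(I, E) = I + √(I + E²) (C(I, E) = √(E² + I) + I = √(I + E²) + I = I + √(I + E²))
((6 - 5)*C(-2, -2))*q = ((6 - 5)*(-2 + √(-2 + (-2)²)))*(-64) = (1*(-2 + √(-2 + 4)))*(-64) = (1*(-2 + √2))*(-64) = (-2 + √2)*(-64) = 128 - 64*√2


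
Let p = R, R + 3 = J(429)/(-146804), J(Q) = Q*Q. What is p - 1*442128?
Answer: -64906783365/146804 ≈ -4.4213e+5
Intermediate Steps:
J(Q) = Q**2
R = -624453/146804 (R = -3 + 429**2/(-146804) = -3 + 184041*(-1/146804) = -3 - 184041/146804 = -624453/146804 ≈ -4.2536)
p = -624453/146804 ≈ -4.2536
p - 1*442128 = -624453/146804 - 1*442128 = -624453/146804 - 442128 = -64906783365/146804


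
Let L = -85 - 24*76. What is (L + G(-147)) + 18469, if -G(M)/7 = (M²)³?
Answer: -70632088570143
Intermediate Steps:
G(M) = -7*M⁶
L = -1909 (L = -85 - 1824 = -1909)
(L + G(-147)) + 18469 = (-1909 - 7*(-147)⁶) + 18469 = (-1909 - 7*10090298369529) + 18469 = (-1909 - 70632088586703) + 18469 = -70632088588612 + 18469 = -70632088570143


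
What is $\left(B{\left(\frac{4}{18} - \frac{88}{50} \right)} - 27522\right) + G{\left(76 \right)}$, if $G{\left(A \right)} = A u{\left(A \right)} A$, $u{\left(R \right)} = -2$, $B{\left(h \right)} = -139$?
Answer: $-39213$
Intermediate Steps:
$G{\left(A \right)} = - 2 A^{2}$ ($G{\left(A \right)} = A \left(-2\right) A = - 2 A A = - 2 A^{2}$)
$\left(B{\left(\frac{4}{18} - \frac{88}{50} \right)} - 27522\right) + G{\left(76 \right)} = \left(-139 - 27522\right) - 2 \cdot 76^{2} = -27661 - 11552 = -39213$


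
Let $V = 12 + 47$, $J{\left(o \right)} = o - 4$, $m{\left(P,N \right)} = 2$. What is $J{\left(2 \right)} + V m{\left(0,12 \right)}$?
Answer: $116$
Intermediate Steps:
$J{\left(o \right)} = -4 + o$ ($J{\left(o \right)} = o - 4 = -4 + o$)
$V = 59$
$J{\left(2 \right)} + V m{\left(0,12 \right)} = \left(-4 + 2\right) + 59 \cdot 2 = -2 + 118 = 116$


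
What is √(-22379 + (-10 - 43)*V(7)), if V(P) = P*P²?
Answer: I*√40558 ≈ 201.39*I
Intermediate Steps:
V(P) = P³
√(-22379 + (-10 - 43)*V(7)) = √(-22379 + (-10 - 43)*7³) = √(-22379 - 53*343) = √(-22379 - 18179) = √(-40558) = I*√40558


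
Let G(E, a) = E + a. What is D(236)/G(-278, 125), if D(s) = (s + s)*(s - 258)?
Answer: 10384/153 ≈ 67.869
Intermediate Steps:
D(s) = 2*s*(-258 + s) (D(s) = (2*s)*(-258 + s) = 2*s*(-258 + s))
D(236)/G(-278, 125) = (2*236*(-258 + 236))/(-278 + 125) = (2*236*(-22))/(-153) = -10384*(-1/153) = 10384/153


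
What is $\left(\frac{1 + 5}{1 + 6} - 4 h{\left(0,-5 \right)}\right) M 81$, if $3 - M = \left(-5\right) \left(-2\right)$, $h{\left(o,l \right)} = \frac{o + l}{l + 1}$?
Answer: $2349$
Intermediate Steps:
$h{\left(o,l \right)} = \frac{l + o}{1 + l}$
$M = -7$ ($M = 3 - \left(-5\right) \left(-2\right) = 3 - 10 = -7$)
$\left(\frac{1 + 5}{1 + 6} - 4 h{\left(0,-5 \right)}\right) M 81 = \left(\frac{1 + 5}{1 + 6} - 4 \frac{-5 + 0}{1 - 5}\right) \left(-7\right) 81 = \left(\frac{6}{7} - 4 \frac{1}{-4} \left(-5\right)\right) \left(-7\right) 81 = \left(6 \cdot \frac{1}{7} - 4 \left(\left(- \frac{1}{4}\right) \left(-5\right)\right)\right) \left(-7\right) 81 = \left(\frac{6}{7} - 5\right) \left(-7\right) 81 = \left(- \frac{29}{7}\right) \left(-7\right) 81 = 29 \cdot 81 = 2349$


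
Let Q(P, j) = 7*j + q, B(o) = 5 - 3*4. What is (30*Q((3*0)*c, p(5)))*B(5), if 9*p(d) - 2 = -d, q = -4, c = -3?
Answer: 1330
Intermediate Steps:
B(o) = -7 (B(o) = 5 - 12 = -7)
p(d) = 2/9 - d/9 (p(d) = 2/9 + (-d)/9 = 2/9 - d/9)
Q(P, j) = -4 + 7*j (Q(P, j) = 7*j - 4 = -4 + 7*j)
(30*Q((3*0)*c, p(5)))*B(5) = (30*(-4 + 7*(2/9 - ⅑*5)))*(-7) = (30*(-4 + 7*(2/9 - 5/9)))*(-7) = (30*(-4 + 7*(-⅓)))*(-7) = (30*(-4 - 7/3))*(-7) = (30*(-19/3))*(-7) = -190*(-7) = 1330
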